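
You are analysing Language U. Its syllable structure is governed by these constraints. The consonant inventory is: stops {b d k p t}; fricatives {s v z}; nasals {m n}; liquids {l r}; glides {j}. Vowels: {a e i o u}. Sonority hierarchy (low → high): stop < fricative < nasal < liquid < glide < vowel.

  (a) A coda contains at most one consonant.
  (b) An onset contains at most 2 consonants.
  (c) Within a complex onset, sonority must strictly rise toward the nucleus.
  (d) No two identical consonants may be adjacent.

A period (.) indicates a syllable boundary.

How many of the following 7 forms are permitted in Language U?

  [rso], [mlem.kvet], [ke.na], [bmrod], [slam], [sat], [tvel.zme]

5

[rso] — violates constraint (c): syllable 1 onset /rs/: /r/ (liquid, 4) → /s/ (fricative, 2) does not rise → not permitted
[mlem.kvet] — σ1 onset /ml/ (3→4 rises), coda /m/ ok; σ2 onset /kv/ (1→2 rises), coda /t/ ok → permitted
[ke.na] — σ1 onset /k/, coda /∅/ ok; σ2 onset /n/, coda /∅/ ok → permitted
[bmrod] — violates constraint (b): syllable 1 onset /bmr/ has 3 consonants (> 2) → not permitted
[slam] — σ1 onset /sl/ (2→4 rises), coda /m/ ok → permitted
[sat] — σ1 onset /s/, coda /t/ ok → permitted
[tvel.zme] — σ1 onset /tv/ (1→2 rises), coda /l/ ok; σ2 onset /zm/ (2→3 rises), coda /∅/ ok → permitted
Permitted: [mlem.kvet], [ke.na], [slam], [sat], [tvel.zme] → 5.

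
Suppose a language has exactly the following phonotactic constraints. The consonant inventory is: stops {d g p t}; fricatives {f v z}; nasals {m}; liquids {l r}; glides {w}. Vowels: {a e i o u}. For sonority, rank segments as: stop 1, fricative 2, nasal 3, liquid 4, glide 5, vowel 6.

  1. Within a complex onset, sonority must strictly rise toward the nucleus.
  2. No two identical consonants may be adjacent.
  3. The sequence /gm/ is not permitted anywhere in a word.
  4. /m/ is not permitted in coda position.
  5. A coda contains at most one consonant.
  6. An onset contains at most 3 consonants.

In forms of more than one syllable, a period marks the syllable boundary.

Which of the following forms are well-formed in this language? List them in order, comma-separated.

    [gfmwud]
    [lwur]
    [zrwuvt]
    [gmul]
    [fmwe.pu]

[gfmwud] — violates constraint 6: syllable 1 onset /gfmw/ has 4 consonants (> 3) → ill-formed
[lwur] — σ1 onset /lw/ (4→5 rises), coda /r/ ok → well-formed
[zrwuvt] — violates constraint 5: syllable 1 coda /vt/ has 2 consonants (> 1) → ill-formed
[gmul] — violates constraint 3: contains banned sequence /gm/ → ill-formed
[fmwe.pu] — σ1 onset /fmw/ (2→3→5 rises), coda /∅/ ok; σ2 onset /p/, coda /∅/ ok → well-formed

[lwur], [fmwe.pu]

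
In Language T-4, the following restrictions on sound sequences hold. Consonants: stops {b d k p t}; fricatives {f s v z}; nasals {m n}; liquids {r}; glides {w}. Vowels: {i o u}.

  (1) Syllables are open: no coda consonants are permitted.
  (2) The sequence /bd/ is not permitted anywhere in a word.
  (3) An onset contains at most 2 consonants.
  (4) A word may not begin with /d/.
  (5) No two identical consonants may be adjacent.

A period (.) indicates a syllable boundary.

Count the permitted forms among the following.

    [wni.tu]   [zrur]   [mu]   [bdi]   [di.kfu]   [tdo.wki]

[wni.tu] — σ1 onset /wn/ (2C), coda /∅/ ok; σ2 onset /t/, coda /∅/ ok → permitted
[zrur] — violates constraint 1: syllable 1 coda /r/ has 1 consonant (> 0) → not permitted
[mu] — σ1 onset /m/, coda /∅/ ok → permitted
[bdi] — violates constraint 2: contains banned sequence /bd/ → not permitted
[di.kfu] — violates constraint 4: word begins with /d/ → not permitted
[tdo.wki] — σ1 onset /td/ (2C), coda /∅/ ok; σ2 onset /wk/ (2C), coda /∅/ ok → permitted
Permitted: [wni.tu], [mu], [tdo.wki] → 3.

3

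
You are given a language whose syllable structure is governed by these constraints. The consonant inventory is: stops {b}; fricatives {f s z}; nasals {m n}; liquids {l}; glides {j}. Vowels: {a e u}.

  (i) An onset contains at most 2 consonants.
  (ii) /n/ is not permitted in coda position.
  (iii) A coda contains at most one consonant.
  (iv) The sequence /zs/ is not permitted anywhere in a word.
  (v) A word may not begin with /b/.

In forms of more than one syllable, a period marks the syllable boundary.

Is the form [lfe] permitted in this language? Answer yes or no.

yes

[lfe] — σ1 onset /lf/ (2C), coda /∅/ ok → permitted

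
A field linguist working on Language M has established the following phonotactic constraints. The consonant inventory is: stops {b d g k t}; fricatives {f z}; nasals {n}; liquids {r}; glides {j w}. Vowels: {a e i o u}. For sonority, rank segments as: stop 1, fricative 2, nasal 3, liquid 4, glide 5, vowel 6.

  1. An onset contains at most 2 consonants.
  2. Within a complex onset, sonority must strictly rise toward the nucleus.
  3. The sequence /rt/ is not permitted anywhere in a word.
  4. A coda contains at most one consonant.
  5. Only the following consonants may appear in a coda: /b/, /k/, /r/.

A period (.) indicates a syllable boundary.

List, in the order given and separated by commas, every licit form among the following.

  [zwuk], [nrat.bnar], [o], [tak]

[zwuk], [o], [tak]

[zwuk] — σ1 onset /zw/ (2→5 rises), coda /k/ ok → licit
[nrat.bnar] — violates constraint 5: syllable 1 coda contains /t/, which is not a licensed coda consonant → illicit
[o] — σ1 onset /∅/, coda /∅/ ok → licit
[tak] — σ1 onset /t/, coda /k/ ok → licit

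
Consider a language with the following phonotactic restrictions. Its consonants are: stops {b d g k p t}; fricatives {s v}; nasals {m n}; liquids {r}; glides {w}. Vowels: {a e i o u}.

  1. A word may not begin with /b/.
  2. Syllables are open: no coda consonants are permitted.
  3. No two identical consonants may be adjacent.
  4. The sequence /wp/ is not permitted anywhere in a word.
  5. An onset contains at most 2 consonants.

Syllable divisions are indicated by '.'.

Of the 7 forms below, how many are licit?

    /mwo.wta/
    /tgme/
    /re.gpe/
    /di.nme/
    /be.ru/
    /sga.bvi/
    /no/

5

/mwo.wta/ — σ1 onset /mw/ (2C), coda /∅/ ok; σ2 onset /wt/ (2C), coda /∅/ ok → licit
/tgme/ — violates constraint 5: syllable 1 onset /tgm/ has 3 consonants (> 2) → illicit
/re.gpe/ — σ1 onset /r/, coda /∅/ ok; σ2 onset /gp/ (2C), coda /∅/ ok → licit
/di.nme/ — σ1 onset /d/, coda /∅/ ok; σ2 onset /nm/ (2C), coda /∅/ ok → licit
/be.ru/ — violates constraint 1: word begins with /b/ → illicit
/sga.bvi/ — σ1 onset /sg/ (2C), coda /∅/ ok; σ2 onset /bv/ (2C), coda /∅/ ok → licit
/no/ — σ1 onset /n/, coda /∅/ ok → licit
Licit: /mwo.wta/, /re.gpe/, /di.nme/, /sga.bvi/, /no/ → 5.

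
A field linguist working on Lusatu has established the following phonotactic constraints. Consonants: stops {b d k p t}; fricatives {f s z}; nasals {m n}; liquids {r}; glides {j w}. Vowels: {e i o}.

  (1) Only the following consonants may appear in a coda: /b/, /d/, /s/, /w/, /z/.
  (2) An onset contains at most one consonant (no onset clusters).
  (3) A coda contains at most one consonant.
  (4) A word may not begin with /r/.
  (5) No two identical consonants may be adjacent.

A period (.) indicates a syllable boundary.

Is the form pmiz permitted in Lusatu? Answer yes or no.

no

pmiz — violates constraint 2: syllable 1 onset /pm/ has 2 consonants (> 1) → not permitted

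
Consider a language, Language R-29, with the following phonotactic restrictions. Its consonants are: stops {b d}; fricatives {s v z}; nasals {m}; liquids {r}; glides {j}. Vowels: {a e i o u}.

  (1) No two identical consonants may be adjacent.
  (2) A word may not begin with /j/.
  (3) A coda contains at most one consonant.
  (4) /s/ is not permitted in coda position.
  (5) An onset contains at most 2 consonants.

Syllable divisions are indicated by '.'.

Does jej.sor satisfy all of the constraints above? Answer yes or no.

no

jej.sor — violates constraint 2: word begins with /j/ → phonotactically illegal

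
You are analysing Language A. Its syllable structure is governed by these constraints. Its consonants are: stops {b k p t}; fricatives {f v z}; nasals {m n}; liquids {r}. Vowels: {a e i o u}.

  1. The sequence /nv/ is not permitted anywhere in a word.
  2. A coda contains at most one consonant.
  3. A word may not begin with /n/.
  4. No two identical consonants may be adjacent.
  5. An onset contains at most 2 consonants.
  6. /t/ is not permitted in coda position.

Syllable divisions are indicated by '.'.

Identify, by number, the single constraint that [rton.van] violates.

1

[rton.van]: contains banned sequence /nv/.
This is a violation of constraint 1: "The sequence /nv/ is not permitted anywhere in a word."
The remaining constraints (2, 3, 4, 5, 6) are satisfied.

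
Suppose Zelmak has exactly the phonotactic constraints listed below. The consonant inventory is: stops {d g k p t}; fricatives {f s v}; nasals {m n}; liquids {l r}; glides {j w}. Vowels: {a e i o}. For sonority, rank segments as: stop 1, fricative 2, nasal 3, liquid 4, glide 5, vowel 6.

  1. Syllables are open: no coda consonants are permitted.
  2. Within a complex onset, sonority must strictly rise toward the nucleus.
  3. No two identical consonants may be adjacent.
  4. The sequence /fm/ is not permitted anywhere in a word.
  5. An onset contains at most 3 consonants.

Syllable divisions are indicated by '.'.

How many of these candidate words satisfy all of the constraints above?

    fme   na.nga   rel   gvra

1

fme — violates constraint 4: contains banned sequence /fm/ → illicit
na.nga — violates constraint 2: syllable 2 onset /ng/: /n/ (nasal, 3) → /g/ (stop, 1) does not rise → illicit
rel — violates constraint 1: syllable 1 coda /l/ has 1 consonant (> 0) → illicit
gvra — σ1 onset /gvr/ (1→2→4 rises), coda /∅/ ok → licit
Licit: gvra → 1.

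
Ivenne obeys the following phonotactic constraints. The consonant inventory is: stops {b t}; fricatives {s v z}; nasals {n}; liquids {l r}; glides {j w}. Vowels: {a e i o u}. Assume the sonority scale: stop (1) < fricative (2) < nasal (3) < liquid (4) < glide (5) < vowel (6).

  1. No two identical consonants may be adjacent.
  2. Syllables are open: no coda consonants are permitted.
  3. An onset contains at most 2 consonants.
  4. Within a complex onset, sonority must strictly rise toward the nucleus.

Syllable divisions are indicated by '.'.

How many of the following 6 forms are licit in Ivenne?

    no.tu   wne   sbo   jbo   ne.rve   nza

1

no.tu — σ1 onset /n/, coda /∅/ ok; σ2 onset /t/, coda /∅/ ok → licit
wne — violates constraint 4: syllable 1 onset /wn/: /w/ (glide, 5) → /n/ (nasal, 3) does not rise → illicit
sbo — violates constraint 4: syllable 1 onset /sb/: /s/ (fricative, 2) → /b/ (stop, 1) does not rise → illicit
jbo — violates constraint 4: syllable 1 onset /jb/: /j/ (glide, 5) → /b/ (stop, 1) does not rise → illicit
ne.rve — violates constraint 4: syllable 2 onset /rv/: /r/ (liquid, 4) → /v/ (fricative, 2) does not rise → illicit
nza — violates constraint 4: syllable 1 onset /nz/: /n/ (nasal, 3) → /z/ (fricative, 2) does not rise → illicit
Licit: no.tu → 1.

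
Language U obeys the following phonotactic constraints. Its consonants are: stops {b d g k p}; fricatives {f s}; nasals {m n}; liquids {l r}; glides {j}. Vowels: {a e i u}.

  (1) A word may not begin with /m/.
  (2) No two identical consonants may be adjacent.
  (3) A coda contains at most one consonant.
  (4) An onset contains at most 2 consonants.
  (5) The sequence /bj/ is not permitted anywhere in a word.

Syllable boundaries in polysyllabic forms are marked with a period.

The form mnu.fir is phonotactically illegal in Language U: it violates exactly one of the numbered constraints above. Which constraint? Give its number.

mnu.fir: word begins with /m/.
This is a violation of constraint 1: "A word may not begin with /m/."
The remaining constraints (2, 3, 4, 5) are satisfied.

1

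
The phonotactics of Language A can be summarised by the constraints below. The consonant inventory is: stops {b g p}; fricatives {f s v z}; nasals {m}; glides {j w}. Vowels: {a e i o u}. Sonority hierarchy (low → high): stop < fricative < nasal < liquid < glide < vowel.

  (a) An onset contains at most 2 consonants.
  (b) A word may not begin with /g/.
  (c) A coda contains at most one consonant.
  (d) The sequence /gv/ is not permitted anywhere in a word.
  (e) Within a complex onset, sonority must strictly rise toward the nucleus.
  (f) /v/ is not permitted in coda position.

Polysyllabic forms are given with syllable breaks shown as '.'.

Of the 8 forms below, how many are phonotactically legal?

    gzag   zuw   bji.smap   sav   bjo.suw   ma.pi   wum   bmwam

gzag — violates constraint (b): word begins with /g/ → phonotactically illegal
zuw — σ1 onset /z/, coda /w/ ok → phonotactically legal
bji.smap — σ1 onset /bj/ (1→5 rises), coda /∅/ ok; σ2 onset /sm/ (2→3 rises), coda /p/ ok → phonotactically legal
sav — violates constraint (f): syllable 1 coda contains /v/ → phonotactically illegal
bjo.suw — σ1 onset /bj/ (1→5 rises), coda /∅/ ok; σ2 onset /s/, coda /w/ ok → phonotactically legal
ma.pi — σ1 onset /m/, coda /∅/ ok; σ2 onset /p/, coda /∅/ ok → phonotactically legal
wum — σ1 onset /w/, coda /m/ ok → phonotactically legal
bmwam — violates constraint (a): syllable 1 onset /bmw/ has 3 consonants (> 2) → phonotactically illegal
Phonotactically legal: zuw, bji.smap, bjo.suw, ma.pi, wum → 5.

5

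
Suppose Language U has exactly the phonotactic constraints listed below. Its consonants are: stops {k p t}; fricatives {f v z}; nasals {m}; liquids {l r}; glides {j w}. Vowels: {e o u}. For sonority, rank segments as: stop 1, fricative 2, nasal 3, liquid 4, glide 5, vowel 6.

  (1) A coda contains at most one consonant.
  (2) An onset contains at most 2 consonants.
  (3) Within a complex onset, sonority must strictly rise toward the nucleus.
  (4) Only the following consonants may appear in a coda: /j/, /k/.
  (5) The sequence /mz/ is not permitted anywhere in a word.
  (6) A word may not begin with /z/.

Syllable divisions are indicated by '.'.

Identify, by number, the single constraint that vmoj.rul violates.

vmoj.rul: syllable 2 coda contains /l/, which is not a licensed coda consonant.
This is a violation of constraint 4: "Only the following consonants may appear in a coda: /j/, /k/."
The remaining constraints (1, 2, 3, 5, 6) are satisfied.

4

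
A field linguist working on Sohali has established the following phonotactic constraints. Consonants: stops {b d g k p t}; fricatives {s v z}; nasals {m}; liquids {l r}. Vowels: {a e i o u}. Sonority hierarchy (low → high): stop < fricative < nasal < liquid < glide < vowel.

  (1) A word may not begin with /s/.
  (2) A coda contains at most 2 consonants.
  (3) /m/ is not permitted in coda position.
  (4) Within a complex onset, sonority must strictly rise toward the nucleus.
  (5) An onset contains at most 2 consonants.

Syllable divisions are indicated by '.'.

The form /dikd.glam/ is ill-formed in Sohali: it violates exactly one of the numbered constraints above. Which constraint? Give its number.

3

/dikd.glam/: syllable 2 coda contains /m/.
This is a violation of constraint 3: "/m/ is not permitted in coda position."
The remaining constraints (1, 2, 4, 5) are satisfied.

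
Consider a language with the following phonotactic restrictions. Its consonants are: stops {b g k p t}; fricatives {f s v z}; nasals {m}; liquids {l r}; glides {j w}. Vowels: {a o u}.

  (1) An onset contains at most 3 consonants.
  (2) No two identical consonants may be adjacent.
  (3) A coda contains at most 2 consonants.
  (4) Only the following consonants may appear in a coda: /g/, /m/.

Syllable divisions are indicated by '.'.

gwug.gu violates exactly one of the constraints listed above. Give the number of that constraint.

gwug.gu: adjacent identical consonants /gg/.
This is a violation of constraint 2: "No two identical consonants may be adjacent."
The remaining constraints (1, 3, 4) are satisfied.

2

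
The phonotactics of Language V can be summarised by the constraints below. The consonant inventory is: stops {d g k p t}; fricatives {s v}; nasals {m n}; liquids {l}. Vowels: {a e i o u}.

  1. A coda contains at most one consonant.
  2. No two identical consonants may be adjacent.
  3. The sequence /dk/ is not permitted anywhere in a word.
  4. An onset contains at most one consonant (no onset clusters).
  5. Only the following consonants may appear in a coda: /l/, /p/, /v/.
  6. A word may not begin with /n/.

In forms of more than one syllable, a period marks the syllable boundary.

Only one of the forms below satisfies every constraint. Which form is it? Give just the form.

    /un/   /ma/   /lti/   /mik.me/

/un/ — violates constraint 5: syllable 1 coda contains /n/, which is not a licensed coda consonant → illicit
/ma/ — σ1 onset /m/, coda /∅/ ok → licit
/lti/ — violates constraint 4: syllable 1 onset /lt/ has 2 consonants (> 1) → illicit
/mik.me/ — violates constraint 5: syllable 1 coda contains /k/, which is not a licensed coda consonant → illicit

/ma/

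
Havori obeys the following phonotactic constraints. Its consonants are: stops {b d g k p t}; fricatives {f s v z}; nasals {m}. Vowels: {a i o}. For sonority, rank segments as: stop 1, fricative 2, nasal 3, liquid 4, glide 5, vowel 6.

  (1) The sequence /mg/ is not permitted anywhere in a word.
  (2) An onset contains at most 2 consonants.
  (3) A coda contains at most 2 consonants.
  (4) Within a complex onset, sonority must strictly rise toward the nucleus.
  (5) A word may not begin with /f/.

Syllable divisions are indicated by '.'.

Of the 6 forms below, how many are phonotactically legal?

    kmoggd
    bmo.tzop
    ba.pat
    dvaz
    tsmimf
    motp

4

kmoggd — violates constraint 3: syllable 1 coda /ggd/ has 3 consonants (> 2) → phonotactically illegal
bmo.tzop — σ1 onset /bm/ (1→3 rises), coda /∅/ ok; σ2 onset /tz/ (1→2 rises), coda /p/ ok → phonotactically legal
ba.pat — σ1 onset /b/, coda /∅/ ok; σ2 onset /p/, coda /t/ ok → phonotactically legal
dvaz — σ1 onset /dv/ (1→2 rises), coda /z/ ok → phonotactically legal
tsmimf — violates constraint 2: syllable 1 onset /tsm/ has 3 consonants (> 2) → phonotactically illegal
motp — σ1 onset /m/, coda /tp/ (2C) ok → phonotactically legal
Phonotactically legal: bmo.tzop, ba.pat, dvaz, motp → 4.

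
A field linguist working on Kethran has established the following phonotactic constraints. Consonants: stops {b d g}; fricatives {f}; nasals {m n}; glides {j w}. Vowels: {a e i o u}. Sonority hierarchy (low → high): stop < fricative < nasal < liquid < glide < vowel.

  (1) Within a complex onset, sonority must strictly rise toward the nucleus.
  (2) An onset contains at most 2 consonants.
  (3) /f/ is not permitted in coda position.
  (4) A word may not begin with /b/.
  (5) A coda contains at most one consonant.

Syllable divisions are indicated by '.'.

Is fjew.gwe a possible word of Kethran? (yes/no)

yes

fjew.gwe — σ1 onset /fj/ (2→5 rises), coda /w/ ok; σ2 onset /gw/ (1→5 rises), coda /∅/ ok → permitted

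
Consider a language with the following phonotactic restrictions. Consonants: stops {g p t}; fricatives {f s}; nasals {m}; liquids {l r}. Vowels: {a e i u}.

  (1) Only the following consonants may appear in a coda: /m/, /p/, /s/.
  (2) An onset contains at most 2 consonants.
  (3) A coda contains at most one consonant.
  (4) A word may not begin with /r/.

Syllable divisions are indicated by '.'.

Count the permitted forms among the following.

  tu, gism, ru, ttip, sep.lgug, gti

3

tu — σ1 onset /t/, coda /∅/ ok → permitted
gism — violates constraint 3: syllable 1 coda /sm/ has 2 consonants (> 1) → not permitted
ru — violates constraint 4: word begins with /r/ → not permitted
ttip — σ1 onset /tt/ (2C), coda /p/ ok → permitted
sep.lgug — violates constraint 1: syllable 2 coda contains /g/, which is not a licensed coda consonant → not permitted
gti — σ1 onset /gt/ (2C), coda /∅/ ok → permitted
Permitted: tu, ttip, gti → 3.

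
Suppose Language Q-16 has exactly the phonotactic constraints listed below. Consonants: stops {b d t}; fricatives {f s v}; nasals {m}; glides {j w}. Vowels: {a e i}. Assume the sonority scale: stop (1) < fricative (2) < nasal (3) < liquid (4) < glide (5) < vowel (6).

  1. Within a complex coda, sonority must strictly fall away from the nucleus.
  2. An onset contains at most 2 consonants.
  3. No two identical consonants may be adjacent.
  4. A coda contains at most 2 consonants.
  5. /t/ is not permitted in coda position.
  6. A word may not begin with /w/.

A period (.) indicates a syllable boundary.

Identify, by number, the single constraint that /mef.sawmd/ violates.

/mef.sawmd/: syllable 2 coda /wmd/ has 3 consonants (> 2).
This is a violation of constraint 4: "A coda contains at most 2 consonants."
The remaining constraints (1, 2, 3, 5, 6) are satisfied.

4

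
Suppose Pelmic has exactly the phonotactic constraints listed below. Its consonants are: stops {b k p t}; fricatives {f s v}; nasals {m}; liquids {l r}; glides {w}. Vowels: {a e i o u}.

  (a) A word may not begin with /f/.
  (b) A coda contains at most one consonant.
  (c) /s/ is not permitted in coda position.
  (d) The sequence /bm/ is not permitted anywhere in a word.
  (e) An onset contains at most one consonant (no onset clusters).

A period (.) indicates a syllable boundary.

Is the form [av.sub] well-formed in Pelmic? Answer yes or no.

[av.sub] — σ1 onset /∅/, coda /v/ ok; σ2 onset /s/, coda /b/ ok → well-formed

yes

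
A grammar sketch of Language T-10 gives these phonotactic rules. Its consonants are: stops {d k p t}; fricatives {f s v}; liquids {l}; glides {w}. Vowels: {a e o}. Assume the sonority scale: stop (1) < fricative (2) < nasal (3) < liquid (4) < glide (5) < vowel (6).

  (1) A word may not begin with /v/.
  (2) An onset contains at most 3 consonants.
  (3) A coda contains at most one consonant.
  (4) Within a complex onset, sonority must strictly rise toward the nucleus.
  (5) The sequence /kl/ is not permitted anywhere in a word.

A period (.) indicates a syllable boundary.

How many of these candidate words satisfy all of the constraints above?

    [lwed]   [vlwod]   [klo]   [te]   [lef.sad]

3

[lwed] — σ1 onset /lw/ (4→5 rises), coda /d/ ok → phonotactically legal
[vlwod] — violates constraint 1: word begins with /v/ → phonotactically illegal
[klo] — violates constraint 5: contains banned sequence /kl/ → phonotactically illegal
[te] — σ1 onset /t/, coda /∅/ ok → phonotactically legal
[lef.sad] — σ1 onset /l/, coda /f/ ok; σ2 onset /s/, coda /d/ ok → phonotactically legal
Phonotactically legal: [lwed], [te], [lef.sad] → 3.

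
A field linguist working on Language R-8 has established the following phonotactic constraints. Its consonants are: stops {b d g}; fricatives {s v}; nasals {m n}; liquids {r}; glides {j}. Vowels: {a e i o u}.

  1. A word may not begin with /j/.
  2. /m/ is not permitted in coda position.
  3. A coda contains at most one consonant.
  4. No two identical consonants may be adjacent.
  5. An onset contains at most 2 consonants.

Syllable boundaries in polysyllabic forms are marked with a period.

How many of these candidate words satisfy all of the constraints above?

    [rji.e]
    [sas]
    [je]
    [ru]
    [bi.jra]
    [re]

5

[rji.e] — σ1 onset /rj/ (2C), coda /∅/ ok; σ2 onset /∅/, coda /∅/ ok → phonotactically legal
[sas] — σ1 onset /s/, coda /s/ ok → phonotactically legal
[je] — violates constraint 1: word begins with /j/ → phonotactically illegal
[ru] — σ1 onset /r/, coda /∅/ ok → phonotactically legal
[bi.jra] — σ1 onset /b/, coda /∅/ ok; σ2 onset /jr/ (2C), coda /∅/ ok → phonotactically legal
[re] — σ1 onset /r/, coda /∅/ ok → phonotactically legal
Phonotactically legal: [rji.e], [sas], [ru], [bi.jra], [re] → 5.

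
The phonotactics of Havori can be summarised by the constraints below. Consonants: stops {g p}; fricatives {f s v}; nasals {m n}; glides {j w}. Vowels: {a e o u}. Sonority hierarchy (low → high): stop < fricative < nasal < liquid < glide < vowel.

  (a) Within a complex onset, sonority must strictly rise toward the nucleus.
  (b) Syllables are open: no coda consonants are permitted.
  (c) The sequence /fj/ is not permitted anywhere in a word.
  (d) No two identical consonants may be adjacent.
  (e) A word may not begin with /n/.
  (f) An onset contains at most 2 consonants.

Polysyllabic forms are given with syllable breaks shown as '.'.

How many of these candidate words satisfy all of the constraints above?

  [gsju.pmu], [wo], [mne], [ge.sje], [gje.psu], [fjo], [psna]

3

[gsju.pmu] — violates constraint (f): syllable 1 onset /gsj/ has 3 consonants (> 2) → phonotactically illegal
[wo] — σ1 onset /w/, coda /∅/ ok → phonotactically legal
[mne] — violates constraint (a): syllable 1 onset /mn/: /m/ (nasal, 3) → /n/ (nasal, 3) does not rise → phonotactically illegal
[ge.sje] — σ1 onset /g/, coda /∅/ ok; σ2 onset /sj/ (2→5 rises), coda /∅/ ok → phonotactically legal
[gje.psu] — σ1 onset /gj/ (1→5 rises), coda /∅/ ok; σ2 onset /ps/ (1→2 rises), coda /∅/ ok → phonotactically legal
[fjo] — violates constraint (c): contains banned sequence /fj/ → phonotactically illegal
[psna] — violates constraint (f): syllable 1 onset /psn/ has 3 consonants (> 2) → phonotactically illegal
Phonotactically legal: [wo], [ge.sje], [gje.psu] → 3.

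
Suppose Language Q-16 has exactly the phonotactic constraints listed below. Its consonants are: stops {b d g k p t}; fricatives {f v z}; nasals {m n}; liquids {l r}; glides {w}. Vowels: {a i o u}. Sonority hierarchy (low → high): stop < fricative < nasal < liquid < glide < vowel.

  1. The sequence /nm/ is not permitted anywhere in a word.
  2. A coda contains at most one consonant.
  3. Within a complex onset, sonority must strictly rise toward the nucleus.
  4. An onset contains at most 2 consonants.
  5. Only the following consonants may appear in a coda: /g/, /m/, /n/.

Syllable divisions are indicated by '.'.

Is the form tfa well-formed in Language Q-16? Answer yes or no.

tfa — σ1 onset /tf/ (1→2 rises), coda /∅/ ok → well-formed

yes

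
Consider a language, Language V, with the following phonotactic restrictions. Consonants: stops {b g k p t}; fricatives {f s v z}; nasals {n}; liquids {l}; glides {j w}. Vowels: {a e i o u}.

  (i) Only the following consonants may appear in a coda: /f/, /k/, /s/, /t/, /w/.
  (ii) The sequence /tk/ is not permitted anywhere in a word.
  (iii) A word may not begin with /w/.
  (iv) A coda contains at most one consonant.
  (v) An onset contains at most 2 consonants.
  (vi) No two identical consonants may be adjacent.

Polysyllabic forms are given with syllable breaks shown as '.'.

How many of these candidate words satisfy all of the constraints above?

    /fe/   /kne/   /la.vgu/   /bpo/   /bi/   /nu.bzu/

6

/fe/ — σ1 onset /f/, coda /∅/ ok → well-formed
/kne/ — σ1 onset /kn/ (2C), coda /∅/ ok → well-formed
/la.vgu/ — σ1 onset /l/, coda /∅/ ok; σ2 onset /vg/ (2C), coda /∅/ ok → well-formed
/bpo/ — σ1 onset /bp/ (2C), coda /∅/ ok → well-formed
/bi/ — σ1 onset /b/, coda /∅/ ok → well-formed
/nu.bzu/ — σ1 onset /n/, coda /∅/ ok; σ2 onset /bz/ (2C), coda /∅/ ok → well-formed
Well-formed: /fe/, /kne/, /la.vgu/, /bpo/, /bi/, /nu.bzu/ → 6.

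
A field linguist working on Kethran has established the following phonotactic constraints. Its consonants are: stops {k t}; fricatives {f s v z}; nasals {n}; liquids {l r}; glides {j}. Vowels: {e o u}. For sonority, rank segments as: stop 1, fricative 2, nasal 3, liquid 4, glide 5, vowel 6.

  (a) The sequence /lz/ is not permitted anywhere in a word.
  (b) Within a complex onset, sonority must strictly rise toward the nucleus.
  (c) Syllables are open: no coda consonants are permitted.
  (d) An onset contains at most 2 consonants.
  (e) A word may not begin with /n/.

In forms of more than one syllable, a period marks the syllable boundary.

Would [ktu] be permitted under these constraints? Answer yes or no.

[ktu] — violates constraint (b): syllable 1 onset /kt/: /k/ (stop, 1) → /t/ (stop, 1) does not rise → not permitted

no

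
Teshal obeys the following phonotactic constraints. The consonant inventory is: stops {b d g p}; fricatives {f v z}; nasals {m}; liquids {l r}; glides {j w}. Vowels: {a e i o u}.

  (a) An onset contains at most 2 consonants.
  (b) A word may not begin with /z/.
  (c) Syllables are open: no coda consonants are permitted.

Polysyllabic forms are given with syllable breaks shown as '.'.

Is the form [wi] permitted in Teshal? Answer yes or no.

[wi] — σ1 onset /w/, coda /∅/ ok → permitted

yes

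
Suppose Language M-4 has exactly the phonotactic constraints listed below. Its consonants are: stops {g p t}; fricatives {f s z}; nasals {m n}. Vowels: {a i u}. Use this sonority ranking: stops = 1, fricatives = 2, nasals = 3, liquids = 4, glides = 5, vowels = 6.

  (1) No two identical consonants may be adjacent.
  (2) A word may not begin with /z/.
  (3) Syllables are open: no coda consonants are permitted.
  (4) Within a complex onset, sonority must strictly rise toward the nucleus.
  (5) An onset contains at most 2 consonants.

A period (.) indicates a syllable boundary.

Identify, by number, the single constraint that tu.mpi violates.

tu.mpi: syllable 2 onset /mp/: /m/ (nasal, 3) → /p/ (stop, 1) does not rise.
This is a violation of constraint 4: "Within a complex onset, sonority must strictly rise toward the nucleus."
The remaining constraints (1, 2, 3, 5) are satisfied.

4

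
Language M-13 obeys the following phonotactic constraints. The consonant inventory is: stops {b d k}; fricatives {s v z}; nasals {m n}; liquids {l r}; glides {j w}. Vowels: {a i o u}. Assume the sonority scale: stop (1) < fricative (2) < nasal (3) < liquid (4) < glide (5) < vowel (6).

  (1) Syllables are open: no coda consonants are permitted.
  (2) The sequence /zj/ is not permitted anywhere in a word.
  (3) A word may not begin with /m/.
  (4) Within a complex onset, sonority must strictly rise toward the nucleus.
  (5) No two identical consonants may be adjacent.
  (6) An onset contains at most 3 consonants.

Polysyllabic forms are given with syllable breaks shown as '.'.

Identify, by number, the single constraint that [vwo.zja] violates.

[vwo.zja]: contains banned sequence /zj/.
This is a violation of constraint 2: "The sequence /zj/ is not permitted anywhere in a word."
The remaining constraints (1, 3, 4, 5, 6) are satisfied.

2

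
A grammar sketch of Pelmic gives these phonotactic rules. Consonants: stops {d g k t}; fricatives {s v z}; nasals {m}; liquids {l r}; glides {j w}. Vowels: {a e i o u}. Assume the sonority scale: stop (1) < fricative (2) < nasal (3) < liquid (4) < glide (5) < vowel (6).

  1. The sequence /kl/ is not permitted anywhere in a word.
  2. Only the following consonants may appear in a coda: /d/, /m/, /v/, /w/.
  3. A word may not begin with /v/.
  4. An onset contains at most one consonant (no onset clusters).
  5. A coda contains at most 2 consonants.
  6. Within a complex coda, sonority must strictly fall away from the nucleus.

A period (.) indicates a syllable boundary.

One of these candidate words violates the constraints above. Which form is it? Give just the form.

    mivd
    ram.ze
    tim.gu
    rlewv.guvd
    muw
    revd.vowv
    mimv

mivd — σ1 onset /m/, coda /vd/ (2→1 falls) ok → licit
ram.ze — σ1 onset /r/, coda /m/ ok; σ2 onset /z/, coda /∅/ ok → licit
tim.gu — σ1 onset /t/, coda /m/ ok; σ2 onset /g/, coda /∅/ ok → licit
rlewv.guvd — violates constraint 4: syllable 1 onset /rl/ has 2 consonants (> 1) → illicit
muw — σ1 onset /m/, coda /w/ ok → licit
revd.vowv — σ1 onset /r/, coda /vd/ (2→1 falls) ok; σ2 onset /v/, coda /wv/ (5→2 falls) ok → licit
mimv — σ1 onset /m/, coda /mv/ (3→2 falls) ok → licit

rlewv.guvd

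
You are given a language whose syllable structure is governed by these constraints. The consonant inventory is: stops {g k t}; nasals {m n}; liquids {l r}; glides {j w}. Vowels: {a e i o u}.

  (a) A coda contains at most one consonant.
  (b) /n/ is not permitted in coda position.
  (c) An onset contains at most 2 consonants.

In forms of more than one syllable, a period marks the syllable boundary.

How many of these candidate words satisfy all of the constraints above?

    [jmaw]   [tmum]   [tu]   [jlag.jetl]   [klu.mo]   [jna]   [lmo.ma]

6

[jmaw] — σ1 onset /jm/ (2C), coda /w/ ok → phonotactically legal
[tmum] — σ1 onset /tm/ (2C), coda /m/ ok → phonotactically legal
[tu] — σ1 onset /t/, coda /∅/ ok → phonotactically legal
[jlag.jetl] — violates constraint (a): syllable 2 coda /tl/ has 2 consonants (> 1) → phonotactically illegal
[klu.mo] — σ1 onset /kl/ (2C), coda /∅/ ok; σ2 onset /m/, coda /∅/ ok → phonotactically legal
[jna] — σ1 onset /jn/ (2C), coda /∅/ ok → phonotactically legal
[lmo.ma] — σ1 onset /lm/ (2C), coda /∅/ ok; σ2 onset /m/, coda /∅/ ok → phonotactically legal
Phonotactically legal: [jmaw], [tmum], [tu], [klu.mo], [jna], [lmo.ma] → 6.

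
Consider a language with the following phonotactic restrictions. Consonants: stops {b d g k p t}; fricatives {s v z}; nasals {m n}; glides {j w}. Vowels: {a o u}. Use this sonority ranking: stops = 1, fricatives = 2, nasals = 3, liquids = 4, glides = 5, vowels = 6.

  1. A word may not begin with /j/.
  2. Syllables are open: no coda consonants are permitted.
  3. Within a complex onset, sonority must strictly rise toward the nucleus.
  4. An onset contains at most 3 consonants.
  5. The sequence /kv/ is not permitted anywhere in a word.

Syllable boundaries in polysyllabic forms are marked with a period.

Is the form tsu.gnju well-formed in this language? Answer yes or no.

tsu.gnju — σ1 onset /ts/ (1→2 rises), coda /∅/ ok; σ2 onset /gnj/ (1→3→5 rises), coda /∅/ ok → well-formed

yes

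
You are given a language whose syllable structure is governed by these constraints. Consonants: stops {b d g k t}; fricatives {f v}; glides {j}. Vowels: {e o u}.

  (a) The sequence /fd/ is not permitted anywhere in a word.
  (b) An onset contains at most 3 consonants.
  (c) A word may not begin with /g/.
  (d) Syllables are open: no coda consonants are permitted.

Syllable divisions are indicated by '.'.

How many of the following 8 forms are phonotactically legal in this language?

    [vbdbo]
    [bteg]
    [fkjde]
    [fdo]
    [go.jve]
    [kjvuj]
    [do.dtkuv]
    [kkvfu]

0

[vbdbo] — violates constraint (b): syllable 1 onset /vbdb/ has 4 consonants (> 3) → phonotactically illegal
[bteg] — violates constraint (d): syllable 1 coda /g/ has 1 consonant (> 0) → phonotactically illegal
[fkjde] — violates constraint (b): syllable 1 onset /fkjd/ has 4 consonants (> 3) → phonotactically illegal
[fdo] — violates constraint (a): contains banned sequence /fd/ → phonotactically illegal
[go.jve] — violates constraint (c): word begins with /g/ → phonotactically illegal
[kjvuj] — violates constraint (d): syllable 1 coda /j/ has 1 consonant (> 0) → phonotactically illegal
[do.dtkuv] — violates constraint (d): syllable 2 coda /v/ has 1 consonant (> 0) → phonotactically illegal
[kkvfu] — violates constraint (b): syllable 1 onset /kkvf/ has 4 consonants (> 3) → phonotactically illegal
No form is phonotactically legal → 0.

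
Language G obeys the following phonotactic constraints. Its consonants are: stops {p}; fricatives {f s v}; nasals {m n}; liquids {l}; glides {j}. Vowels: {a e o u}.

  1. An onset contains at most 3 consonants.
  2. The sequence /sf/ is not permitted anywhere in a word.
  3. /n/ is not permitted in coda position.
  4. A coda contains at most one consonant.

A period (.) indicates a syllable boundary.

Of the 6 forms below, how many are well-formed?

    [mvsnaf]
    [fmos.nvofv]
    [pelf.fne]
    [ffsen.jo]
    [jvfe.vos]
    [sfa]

1

[mvsnaf] — violates constraint 1: syllable 1 onset /mvsn/ has 4 consonants (> 3) → ill-formed
[fmos.nvofv] — violates constraint 4: syllable 2 coda /fv/ has 2 consonants (> 1) → ill-formed
[pelf.fne] — violates constraint 4: syllable 1 coda /lf/ has 2 consonants (> 1) → ill-formed
[ffsen.jo] — violates constraint 3: syllable 1 coda contains /n/ → ill-formed
[jvfe.vos] — σ1 onset /jvf/ (3C), coda /∅/ ok; σ2 onset /v/, coda /s/ ok → well-formed
[sfa] — violates constraint 2: contains banned sequence /sf/ → ill-formed
Well-formed: [jvfe.vos] → 1.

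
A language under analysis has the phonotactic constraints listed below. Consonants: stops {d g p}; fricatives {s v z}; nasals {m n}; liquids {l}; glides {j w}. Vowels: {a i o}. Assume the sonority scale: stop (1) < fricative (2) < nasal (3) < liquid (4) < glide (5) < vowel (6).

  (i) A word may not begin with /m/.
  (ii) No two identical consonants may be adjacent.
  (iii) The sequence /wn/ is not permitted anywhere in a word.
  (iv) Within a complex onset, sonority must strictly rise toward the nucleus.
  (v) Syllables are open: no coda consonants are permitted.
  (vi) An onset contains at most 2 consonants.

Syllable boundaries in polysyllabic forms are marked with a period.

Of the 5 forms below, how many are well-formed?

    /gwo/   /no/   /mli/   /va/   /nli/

4

/gwo/ — σ1 onset /gw/ (1→5 rises), coda /∅/ ok → well-formed
/no/ — σ1 onset /n/, coda /∅/ ok → well-formed
/mli/ — violates constraint (i): word begins with /m/ → ill-formed
/va/ — σ1 onset /v/, coda /∅/ ok → well-formed
/nli/ — σ1 onset /nl/ (3→4 rises), coda /∅/ ok → well-formed
Well-formed: /gwo/, /no/, /va/, /nli/ → 4.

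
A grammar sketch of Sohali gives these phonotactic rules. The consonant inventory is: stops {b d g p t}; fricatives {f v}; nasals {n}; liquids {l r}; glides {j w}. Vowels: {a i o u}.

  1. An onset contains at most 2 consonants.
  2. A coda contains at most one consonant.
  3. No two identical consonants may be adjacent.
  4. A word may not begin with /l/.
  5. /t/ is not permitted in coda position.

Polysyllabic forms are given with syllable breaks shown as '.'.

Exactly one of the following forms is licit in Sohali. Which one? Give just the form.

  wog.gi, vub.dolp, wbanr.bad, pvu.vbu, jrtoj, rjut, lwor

wog.gi — violates constraint 3: adjacent identical consonants /gg/ → illicit
vub.dolp — violates constraint 2: syllable 2 coda /lp/ has 2 consonants (> 1) → illicit
wbanr.bad — violates constraint 2: syllable 1 coda /nr/ has 2 consonants (> 1) → illicit
pvu.vbu — σ1 onset /pv/ (2C), coda /∅/ ok; σ2 onset /vb/ (2C), coda /∅/ ok → licit
jrtoj — violates constraint 1: syllable 1 onset /jrt/ has 3 consonants (> 2) → illicit
rjut — violates constraint 5: syllable 1 coda contains /t/ → illicit
lwor — violates constraint 4: word begins with /l/ → illicit

pvu.vbu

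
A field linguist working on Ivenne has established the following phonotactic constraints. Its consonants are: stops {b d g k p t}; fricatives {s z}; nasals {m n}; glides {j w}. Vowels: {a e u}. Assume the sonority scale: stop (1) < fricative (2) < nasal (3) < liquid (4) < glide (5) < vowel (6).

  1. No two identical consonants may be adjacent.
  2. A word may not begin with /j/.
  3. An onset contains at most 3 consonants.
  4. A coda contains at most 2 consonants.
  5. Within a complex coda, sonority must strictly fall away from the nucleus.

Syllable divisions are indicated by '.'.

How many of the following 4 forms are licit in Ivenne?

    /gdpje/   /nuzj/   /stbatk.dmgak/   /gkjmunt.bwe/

/gdpje/ — violates constraint 3: syllable 1 onset /gdpj/ has 4 consonants (> 3) → illicit
/nuzj/ — violates constraint 5: syllable 1 coda /zj/: /z/ (fricative, 2) → /j/ (glide, 5) does not fall → illicit
/stbatk.dmgak/ — violates constraint 5: syllable 1 coda /tk/: /t/ (stop, 1) → /k/ (stop, 1) does not fall → illicit
/gkjmunt.bwe/ — violates constraint 3: syllable 1 onset /gkjm/ has 4 consonants (> 3) → illicit
No form is licit → 0.

0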